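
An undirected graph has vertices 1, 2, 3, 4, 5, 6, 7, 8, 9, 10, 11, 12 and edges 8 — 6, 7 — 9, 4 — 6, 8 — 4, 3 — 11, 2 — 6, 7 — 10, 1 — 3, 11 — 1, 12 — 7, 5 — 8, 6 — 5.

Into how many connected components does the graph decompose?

From 1: component {1, 3, 11}.
From 2: component {2, 4, 5, 6, 8}.
From 7: component {7, 9, 10, 12}.
That's 3 components.

3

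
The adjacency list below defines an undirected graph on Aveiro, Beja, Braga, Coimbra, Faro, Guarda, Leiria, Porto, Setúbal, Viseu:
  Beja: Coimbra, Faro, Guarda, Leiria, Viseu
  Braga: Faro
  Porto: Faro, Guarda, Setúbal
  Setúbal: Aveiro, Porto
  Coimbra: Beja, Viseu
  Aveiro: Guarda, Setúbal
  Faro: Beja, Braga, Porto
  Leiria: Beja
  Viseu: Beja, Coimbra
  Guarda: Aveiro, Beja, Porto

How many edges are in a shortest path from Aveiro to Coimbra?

Distance 0: Aveiro.
Distance 1: Guarda, Setúbal.
Distance 2: Beja, Porto.
Distance 3: Coimbra, Faro, Leiria, Viseu — contains Coimbra.

3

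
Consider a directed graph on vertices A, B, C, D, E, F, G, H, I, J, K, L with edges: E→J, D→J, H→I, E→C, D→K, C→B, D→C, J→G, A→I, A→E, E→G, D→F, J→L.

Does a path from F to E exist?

F has no outgoing edges, so nothing is reachable from it.

No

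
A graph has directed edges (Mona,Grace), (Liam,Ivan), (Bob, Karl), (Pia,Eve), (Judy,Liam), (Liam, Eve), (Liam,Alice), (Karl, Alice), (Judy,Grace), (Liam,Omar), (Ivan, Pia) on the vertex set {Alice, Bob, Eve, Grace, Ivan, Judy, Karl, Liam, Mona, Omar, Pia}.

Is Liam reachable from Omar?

Omar has no outgoing edges, so nothing is reachable from it.

No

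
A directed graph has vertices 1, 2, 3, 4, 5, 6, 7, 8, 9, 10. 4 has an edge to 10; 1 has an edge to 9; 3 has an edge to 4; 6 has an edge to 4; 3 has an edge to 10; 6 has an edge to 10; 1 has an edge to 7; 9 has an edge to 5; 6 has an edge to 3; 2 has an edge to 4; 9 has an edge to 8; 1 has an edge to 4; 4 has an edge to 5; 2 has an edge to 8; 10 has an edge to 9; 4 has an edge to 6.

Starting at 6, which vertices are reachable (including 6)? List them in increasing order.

3, 4, 5, 6, 8, 9, 10

Start at 6.
Its neighbours: 3, 4, 10.
Then their neighbours: 5, 9.
Then next layer: 8.
Nothing further is reachable.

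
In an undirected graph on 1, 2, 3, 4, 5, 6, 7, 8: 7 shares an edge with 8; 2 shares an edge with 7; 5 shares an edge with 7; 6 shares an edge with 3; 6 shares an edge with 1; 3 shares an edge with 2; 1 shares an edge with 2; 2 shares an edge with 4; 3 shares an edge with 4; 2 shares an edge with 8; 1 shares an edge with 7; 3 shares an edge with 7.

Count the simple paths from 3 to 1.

10

3–2–1
3–2–7–1
3–2–8–7–1
3–4–2–1
3–4–2–7–1
3–4–2–8–7–1
3–6–1
3–7–1
3–7–2–1
3–7–8–2–1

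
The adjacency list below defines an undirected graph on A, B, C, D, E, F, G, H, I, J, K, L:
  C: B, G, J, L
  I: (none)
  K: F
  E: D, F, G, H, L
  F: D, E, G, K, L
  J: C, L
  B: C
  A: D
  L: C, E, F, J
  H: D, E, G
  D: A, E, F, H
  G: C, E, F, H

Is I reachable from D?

No

Explore from D.
Distance 1: reach A, E, F, H.
Distance 2: reach G, K, L.
Distance 3: reach C, J.
Distance 4: reach B.
The search is exhausted without reaching I; it lies in a different component.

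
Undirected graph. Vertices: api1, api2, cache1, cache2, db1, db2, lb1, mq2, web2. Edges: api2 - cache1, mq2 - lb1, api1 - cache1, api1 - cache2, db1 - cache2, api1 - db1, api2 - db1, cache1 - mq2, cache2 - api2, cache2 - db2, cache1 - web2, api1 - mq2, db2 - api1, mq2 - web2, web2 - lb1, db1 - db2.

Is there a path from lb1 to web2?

Explore from lb1.
Distance 1: reach mq2, web2.
Found web2.

Yes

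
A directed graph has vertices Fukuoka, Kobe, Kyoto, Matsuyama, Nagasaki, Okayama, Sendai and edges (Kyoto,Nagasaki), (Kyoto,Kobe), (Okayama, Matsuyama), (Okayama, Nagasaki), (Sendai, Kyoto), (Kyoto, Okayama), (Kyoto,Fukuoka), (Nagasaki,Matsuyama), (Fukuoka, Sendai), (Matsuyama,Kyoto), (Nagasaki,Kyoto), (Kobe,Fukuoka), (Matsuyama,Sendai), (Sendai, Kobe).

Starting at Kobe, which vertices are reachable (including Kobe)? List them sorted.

Start at Kobe.
Its neighbours: Fukuoka.
Then their neighbours: Sendai.
Then next layer: Kyoto.
Then next layer: Nagasaki, Okayama.
Then next layer: Matsuyama.
Every vertex is now reached.

Fukuoka, Kobe, Kyoto, Matsuyama, Nagasaki, Okayama, Sendai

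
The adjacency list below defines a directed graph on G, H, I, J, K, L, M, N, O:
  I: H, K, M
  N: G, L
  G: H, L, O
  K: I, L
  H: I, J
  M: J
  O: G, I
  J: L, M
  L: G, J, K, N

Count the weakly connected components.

1

From G: component {G, H, I, J, K, L, M, N, O}.
That's 1 component.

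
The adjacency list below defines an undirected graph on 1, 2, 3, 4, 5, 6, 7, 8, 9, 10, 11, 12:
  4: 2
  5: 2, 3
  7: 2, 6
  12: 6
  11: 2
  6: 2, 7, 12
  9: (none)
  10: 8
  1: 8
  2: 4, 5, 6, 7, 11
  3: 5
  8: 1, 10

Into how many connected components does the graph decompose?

From 1: component {1, 8, 10}.
From 2: component {2, 3, 4, 5, 6, 7, 11, 12}.
From 9: component {9}.
That's 3 components.

3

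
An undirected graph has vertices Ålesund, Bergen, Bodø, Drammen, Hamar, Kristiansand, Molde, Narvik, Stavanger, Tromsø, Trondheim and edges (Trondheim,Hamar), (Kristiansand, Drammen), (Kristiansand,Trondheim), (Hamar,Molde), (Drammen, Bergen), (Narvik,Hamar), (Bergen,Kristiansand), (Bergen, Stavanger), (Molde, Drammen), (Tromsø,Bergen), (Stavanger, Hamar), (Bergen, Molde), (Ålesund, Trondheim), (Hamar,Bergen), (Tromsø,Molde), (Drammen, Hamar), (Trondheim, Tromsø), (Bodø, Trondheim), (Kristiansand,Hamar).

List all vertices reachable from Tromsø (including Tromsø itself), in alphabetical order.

Start at Tromsø.
Its neighbours: Bergen, Molde, Trondheim.
Then their neighbours: Ålesund, Bodø, Drammen, Hamar, Kristiansand, Stavanger.
Then next layer: Narvik.
Every vertex is now reached.

Ålesund, Bergen, Bodø, Drammen, Hamar, Kristiansand, Molde, Narvik, Stavanger, Tromsø, Trondheim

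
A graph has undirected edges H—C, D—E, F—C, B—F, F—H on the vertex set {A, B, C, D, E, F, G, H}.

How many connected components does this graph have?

From A: component {A}.
From B: component {B, C, F, H}.
From D: component {D, E}.
From G: component {G}.
That's 4 components.

4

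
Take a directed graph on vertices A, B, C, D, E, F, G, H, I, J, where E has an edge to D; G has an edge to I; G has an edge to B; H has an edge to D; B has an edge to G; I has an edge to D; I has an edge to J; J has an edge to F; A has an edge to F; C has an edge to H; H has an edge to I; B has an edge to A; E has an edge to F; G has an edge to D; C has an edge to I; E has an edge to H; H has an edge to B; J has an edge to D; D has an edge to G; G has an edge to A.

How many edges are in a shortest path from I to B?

Distance 0: I.
Distance 1: D, J.
Distance 2: F, G.
Distance 3: A, B — contains B.

3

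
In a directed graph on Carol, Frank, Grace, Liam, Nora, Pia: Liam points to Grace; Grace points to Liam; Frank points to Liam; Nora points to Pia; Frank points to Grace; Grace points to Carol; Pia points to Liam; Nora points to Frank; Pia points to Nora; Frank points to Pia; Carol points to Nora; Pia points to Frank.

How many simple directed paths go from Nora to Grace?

6

Nora→Frank→Grace
Nora→Frank→Liam→Grace
Nora→Frank→Pia→Liam→Grace
Nora→Pia→Frank→Grace
Nora→Pia→Frank→Liam→Grace
Nora→Pia→Liam→Grace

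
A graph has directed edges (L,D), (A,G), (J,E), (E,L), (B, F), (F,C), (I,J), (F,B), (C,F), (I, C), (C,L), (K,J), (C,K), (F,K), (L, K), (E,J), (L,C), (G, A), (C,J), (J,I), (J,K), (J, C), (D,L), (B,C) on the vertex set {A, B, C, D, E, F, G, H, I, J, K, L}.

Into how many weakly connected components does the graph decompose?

From A: component {A, G}.
From B: component {B, C, D, E, F, I, J, K, L}.
From H: component {H}.
That's 3 components.

3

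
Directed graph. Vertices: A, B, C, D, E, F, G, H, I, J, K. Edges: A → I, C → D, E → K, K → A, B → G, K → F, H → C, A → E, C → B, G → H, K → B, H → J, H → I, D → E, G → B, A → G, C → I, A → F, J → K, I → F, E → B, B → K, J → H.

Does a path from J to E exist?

Explore from J.
Distance 1: reach H, K.
Distance 2: reach A, B, C, F, I.
Distance 3: reach D, E, G.
Found E.

Yes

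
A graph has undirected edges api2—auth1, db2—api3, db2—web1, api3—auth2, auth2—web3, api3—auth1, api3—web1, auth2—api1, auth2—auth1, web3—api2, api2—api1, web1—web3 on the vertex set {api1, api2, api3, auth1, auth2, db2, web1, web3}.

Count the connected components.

From api1: component {api1, api2, api3, auth1, auth2, db2, web1, web3}.
That's 1 component.

1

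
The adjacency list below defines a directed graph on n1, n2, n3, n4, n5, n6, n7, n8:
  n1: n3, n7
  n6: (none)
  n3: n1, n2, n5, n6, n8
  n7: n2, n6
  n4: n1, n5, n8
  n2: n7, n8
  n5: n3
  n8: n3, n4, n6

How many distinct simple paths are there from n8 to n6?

10

n8→n3→n1→n7→n6
n8→n3→n2→n7→n6
n8→n3→n6
n8→n4→n1→n3→n2→n7→n6
n8→n4→n1→n3→n6
n8→n4→n1→n7→n6
n8→n4→n5→n3→n1→n7→n6
n8→n4→n5→n3→n2→n7→n6
n8→n4→n5→n3→n6
n8→n6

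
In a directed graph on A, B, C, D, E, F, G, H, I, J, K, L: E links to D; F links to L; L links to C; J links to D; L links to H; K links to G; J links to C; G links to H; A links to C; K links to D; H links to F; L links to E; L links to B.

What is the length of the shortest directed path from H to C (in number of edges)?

Distance 0: H.
Distance 1: F.
Distance 2: L.
Distance 3: B, C, E — contains C.

3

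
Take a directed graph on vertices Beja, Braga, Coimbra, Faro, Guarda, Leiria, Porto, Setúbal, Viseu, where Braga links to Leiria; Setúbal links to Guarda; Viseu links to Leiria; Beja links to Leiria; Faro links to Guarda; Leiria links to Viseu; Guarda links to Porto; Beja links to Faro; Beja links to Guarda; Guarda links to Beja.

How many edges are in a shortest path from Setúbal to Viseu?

4

Distance 0: Setúbal.
Distance 1: Guarda.
Distance 2: Beja, Porto.
Distance 3: Faro, Leiria.
Distance 4: Viseu — contains Viseu.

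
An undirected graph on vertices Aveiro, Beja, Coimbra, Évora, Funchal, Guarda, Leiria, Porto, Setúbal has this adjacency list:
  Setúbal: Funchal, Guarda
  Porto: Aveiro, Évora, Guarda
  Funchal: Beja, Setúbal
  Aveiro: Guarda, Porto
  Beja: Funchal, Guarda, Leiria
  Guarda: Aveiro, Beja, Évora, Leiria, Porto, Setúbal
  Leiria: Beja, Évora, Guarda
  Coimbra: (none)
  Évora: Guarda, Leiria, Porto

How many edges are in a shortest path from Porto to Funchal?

Distance 0: Porto.
Distance 1: Aveiro, Évora, Guarda.
Distance 2: Beja, Leiria, Setúbal.
Distance 3: Funchal — contains Funchal.

3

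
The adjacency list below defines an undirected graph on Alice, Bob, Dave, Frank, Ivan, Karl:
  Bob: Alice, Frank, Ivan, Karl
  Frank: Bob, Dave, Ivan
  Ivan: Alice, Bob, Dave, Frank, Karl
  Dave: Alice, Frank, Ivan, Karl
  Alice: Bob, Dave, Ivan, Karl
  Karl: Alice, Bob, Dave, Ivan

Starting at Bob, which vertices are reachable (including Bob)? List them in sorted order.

Alice, Bob, Dave, Frank, Ivan, Karl

Start at Bob.
Its neighbours: Alice, Frank, Ivan, Karl.
Then their neighbours: Dave.
Every vertex is now reached.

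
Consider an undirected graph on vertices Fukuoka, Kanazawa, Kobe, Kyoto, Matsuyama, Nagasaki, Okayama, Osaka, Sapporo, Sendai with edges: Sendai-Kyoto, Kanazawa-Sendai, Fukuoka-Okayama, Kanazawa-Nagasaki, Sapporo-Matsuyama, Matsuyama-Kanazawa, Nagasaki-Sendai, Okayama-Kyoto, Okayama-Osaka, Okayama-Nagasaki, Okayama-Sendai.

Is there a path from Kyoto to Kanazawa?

Yes

Explore from Kyoto.
Distance 1: reach Okayama, Sendai.
Distance 2: reach Fukuoka, Kanazawa, Nagasaki, Osaka.
Found Kanazawa.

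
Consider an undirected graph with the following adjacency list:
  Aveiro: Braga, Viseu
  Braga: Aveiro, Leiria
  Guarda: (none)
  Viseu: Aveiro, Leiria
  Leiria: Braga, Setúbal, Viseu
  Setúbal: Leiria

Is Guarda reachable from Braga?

Explore from Braga.
Distance 1: reach Aveiro, Leiria.
Distance 2: reach Setúbal, Viseu.
The search is exhausted without reaching Guarda; it lies in a different component.

No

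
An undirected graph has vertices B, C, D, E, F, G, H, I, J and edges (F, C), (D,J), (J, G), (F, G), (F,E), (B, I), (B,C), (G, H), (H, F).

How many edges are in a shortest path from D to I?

Distance 0: D.
Distance 1: J.
Distance 2: G.
Distance 3: F, H.
Distance 4: C, E.
Distance 5: B.
Distance 6: I — contains I.

6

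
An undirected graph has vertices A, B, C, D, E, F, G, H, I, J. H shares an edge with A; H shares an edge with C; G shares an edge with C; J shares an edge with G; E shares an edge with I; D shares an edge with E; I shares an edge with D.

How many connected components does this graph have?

From A: component {A, C, G, H, J}.
From B: component {B}.
From D: component {D, E, I}.
From F: component {F}.
That's 4 components.

4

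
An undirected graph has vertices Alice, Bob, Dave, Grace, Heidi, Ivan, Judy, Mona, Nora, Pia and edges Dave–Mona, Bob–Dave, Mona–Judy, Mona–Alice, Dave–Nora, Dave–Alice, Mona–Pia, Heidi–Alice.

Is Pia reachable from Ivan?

Ivan has no edges, so nothing is reachable from it.

No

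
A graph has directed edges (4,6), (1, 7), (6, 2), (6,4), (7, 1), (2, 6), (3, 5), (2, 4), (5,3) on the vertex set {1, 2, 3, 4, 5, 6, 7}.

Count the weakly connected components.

3

From 1: component {1, 7}.
From 2: component {2, 4, 6}.
From 3: component {3, 5}.
That's 3 components.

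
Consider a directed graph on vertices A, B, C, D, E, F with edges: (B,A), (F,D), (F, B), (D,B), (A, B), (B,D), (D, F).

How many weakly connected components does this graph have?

3

From A: component {A, B, D, F}.
From C: component {C}.
From E: component {E}.
That's 3 components.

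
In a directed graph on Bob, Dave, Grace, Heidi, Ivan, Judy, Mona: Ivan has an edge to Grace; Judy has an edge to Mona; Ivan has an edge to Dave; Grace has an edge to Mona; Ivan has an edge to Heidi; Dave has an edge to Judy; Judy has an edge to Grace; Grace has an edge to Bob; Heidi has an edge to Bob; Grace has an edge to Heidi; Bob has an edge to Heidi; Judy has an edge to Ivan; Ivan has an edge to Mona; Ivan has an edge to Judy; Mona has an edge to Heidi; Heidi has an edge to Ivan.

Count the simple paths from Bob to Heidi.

1

Bob→Heidi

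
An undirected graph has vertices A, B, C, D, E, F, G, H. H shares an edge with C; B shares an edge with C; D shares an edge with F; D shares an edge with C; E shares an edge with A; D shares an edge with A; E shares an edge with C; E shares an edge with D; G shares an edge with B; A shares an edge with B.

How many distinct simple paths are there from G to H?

5

G–B–A–D–C–H
G–B–A–D–E–C–H
G–B–A–E–C–H
G–B–A–E–D–C–H
G–B–C–H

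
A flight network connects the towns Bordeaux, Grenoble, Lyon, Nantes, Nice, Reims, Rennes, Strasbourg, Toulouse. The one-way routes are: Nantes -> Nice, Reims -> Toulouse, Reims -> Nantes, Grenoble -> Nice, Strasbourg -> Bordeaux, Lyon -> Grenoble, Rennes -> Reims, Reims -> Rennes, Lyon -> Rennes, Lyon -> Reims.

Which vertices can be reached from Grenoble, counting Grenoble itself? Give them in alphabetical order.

Grenoble, Nice

Start at Grenoble.
Its neighbours: Nice.
Nothing further is reachable.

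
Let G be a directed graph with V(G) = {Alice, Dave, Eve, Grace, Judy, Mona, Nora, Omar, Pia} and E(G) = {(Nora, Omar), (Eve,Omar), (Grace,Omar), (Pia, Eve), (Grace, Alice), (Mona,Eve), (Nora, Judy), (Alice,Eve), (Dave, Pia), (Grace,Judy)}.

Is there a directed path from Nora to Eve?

No

Explore from Nora.
Distance 1: reach Judy, Omar.
The search from Nora is exhausted; no directed path reaches Eve.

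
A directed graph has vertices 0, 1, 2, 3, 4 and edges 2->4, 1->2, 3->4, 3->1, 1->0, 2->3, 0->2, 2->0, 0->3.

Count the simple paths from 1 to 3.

4

1→0→2→3
1→0→3
1→2→0→3
1→2→3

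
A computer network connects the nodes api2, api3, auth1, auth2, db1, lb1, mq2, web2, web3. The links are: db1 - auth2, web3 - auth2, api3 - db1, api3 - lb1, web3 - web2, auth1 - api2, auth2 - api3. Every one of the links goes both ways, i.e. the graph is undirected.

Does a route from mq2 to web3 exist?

mq2 has no edges, so nothing is reachable from it.

No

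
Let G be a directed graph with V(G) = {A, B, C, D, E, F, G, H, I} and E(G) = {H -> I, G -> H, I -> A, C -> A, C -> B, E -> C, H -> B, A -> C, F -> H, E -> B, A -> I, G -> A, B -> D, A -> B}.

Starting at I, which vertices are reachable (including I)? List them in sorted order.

A, B, C, D, I

Start at I.
Its neighbours: A.
Then their neighbours: B, C.
Then next layer: D.
Nothing further is reachable.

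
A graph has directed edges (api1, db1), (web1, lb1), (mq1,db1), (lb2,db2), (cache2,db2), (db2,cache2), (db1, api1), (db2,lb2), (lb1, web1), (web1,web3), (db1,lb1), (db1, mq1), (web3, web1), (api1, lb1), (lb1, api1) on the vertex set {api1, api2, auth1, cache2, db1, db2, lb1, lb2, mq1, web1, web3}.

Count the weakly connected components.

From api1: component {api1, db1, lb1, mq1, web1, web3}.
From api2: component {api2}.
From auth1: component {auth1}.
From cache2: component {cache2, db2, lb2}.
That's 4 components.

4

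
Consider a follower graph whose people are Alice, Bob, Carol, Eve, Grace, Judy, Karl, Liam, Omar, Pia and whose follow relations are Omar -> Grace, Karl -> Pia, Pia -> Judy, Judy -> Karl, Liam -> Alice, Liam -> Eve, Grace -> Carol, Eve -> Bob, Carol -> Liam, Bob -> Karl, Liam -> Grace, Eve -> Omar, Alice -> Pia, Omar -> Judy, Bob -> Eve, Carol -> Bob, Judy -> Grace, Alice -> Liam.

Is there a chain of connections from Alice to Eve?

Yes

Explore from Alice.
Distance 1: reach Liam, Pia.
Distance 2: reach Eve, Grace, Judy.
Found Eve.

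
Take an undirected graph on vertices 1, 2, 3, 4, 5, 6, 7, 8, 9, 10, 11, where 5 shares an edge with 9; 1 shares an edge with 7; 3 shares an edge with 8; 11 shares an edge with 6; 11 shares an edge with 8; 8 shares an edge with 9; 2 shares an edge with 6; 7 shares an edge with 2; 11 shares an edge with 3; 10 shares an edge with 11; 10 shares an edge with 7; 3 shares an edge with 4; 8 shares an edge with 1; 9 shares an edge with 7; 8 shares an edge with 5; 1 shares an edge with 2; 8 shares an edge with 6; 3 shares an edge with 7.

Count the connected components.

1

From 1: component {1, 2, 3, 4, 5, 6, 7, 8, 9, 10, 11}.
That's 1 component.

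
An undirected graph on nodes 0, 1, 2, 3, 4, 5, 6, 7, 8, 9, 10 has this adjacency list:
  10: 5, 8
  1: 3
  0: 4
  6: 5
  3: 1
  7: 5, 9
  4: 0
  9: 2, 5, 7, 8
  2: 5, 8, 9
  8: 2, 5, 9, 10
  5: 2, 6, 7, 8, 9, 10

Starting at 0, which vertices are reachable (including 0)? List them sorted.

Start at 0.
Its neighbours: 4.
Nothing further is reachable.

0, 4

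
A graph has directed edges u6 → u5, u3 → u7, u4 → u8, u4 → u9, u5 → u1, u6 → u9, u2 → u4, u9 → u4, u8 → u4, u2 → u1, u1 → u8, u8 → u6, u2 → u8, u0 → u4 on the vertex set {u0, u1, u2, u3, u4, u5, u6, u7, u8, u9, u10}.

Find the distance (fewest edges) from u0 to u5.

4

Distance 0: u0.
Distance 1: u4.
Distance 2: u8, u9.
Distance 3: u6.
Distance 4: u5 — contains u5.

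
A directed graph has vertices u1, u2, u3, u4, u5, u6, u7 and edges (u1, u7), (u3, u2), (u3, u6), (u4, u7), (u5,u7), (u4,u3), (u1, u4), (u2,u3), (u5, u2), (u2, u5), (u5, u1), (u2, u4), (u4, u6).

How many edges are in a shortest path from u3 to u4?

Distance 0: u3.
Distance 1: u2, u6.
Distance 2: u4, u5 — contains u4.

2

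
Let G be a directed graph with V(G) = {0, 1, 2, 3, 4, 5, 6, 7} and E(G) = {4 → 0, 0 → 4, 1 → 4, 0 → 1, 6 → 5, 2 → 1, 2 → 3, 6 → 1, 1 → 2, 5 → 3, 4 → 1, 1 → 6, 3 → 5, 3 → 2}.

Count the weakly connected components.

2

From 0: component {0, 1, 2, 3, 4, 5, 6}.
From 7: component {7}.
That's 2 components.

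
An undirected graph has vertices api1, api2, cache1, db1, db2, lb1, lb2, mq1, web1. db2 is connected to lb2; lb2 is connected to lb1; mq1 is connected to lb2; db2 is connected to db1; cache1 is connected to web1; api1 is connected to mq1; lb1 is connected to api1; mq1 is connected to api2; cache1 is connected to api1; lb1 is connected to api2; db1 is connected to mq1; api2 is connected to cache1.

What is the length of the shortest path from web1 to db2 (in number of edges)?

5

Distance 0: web1.
Distance 1: cache1.
Distance 2: api1, api2.
Distance 3: lb1, mq1.
Distance 4: db1, lb2.
Distance 5: db2 — contains db2.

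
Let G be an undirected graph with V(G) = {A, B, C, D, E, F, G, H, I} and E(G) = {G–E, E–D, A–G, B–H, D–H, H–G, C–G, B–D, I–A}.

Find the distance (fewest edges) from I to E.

3

Distance 0: I.
Distance 1: A.
Distance 2: G.
Distance 3: C, E, H — contains E.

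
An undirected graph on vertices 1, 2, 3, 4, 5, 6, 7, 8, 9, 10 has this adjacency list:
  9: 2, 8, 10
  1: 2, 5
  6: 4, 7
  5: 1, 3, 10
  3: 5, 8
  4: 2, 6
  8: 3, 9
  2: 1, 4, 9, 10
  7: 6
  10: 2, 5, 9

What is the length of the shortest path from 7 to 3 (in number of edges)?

Distance 0: 7.
Distance 1: 6.
Distance 2: 4.
Distance 3: 2.
Distance 4: 1, 9, 10.
Distance 5: 5, 8.
Distance 6: 3 — contains 3.

6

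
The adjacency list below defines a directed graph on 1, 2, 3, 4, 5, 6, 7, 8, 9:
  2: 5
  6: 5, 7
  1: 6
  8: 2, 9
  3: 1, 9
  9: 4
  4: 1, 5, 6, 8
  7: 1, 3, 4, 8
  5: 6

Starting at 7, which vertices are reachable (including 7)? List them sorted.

Start at 7.
Its neighbours: 1, 3, 4, 8.
Then their neighbours: 2, 5, 6, 9.
Every vertex is now reached.

1, 2, 3, 4, 5, 6, 7, 8, 9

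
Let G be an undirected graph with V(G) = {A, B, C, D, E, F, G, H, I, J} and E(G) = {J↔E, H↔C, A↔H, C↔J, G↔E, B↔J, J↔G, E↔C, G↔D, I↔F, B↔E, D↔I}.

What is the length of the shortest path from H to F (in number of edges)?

Distance 0: H.
Distance 1: A, C.
Distance 2: E, J.
Distance 3: B, G.
Distance 4: D.
Distance 5: I.
Distance 6: F — contains F.

6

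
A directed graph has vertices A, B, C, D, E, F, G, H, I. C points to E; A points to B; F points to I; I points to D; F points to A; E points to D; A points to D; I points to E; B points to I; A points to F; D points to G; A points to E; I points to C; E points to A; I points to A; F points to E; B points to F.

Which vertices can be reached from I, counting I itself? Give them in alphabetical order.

A, B, C, D, E, F, G, I

Start at I.
Its neighbours: A, C, D, E.
Then their neighbours: B, F, G.
Nothing further is reachable.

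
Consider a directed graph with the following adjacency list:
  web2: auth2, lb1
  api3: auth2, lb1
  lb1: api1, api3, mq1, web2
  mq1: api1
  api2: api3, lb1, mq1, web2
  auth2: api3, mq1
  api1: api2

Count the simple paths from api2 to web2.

api2→api3→lb1→web2
api2→lb1→web2
api2→web2

3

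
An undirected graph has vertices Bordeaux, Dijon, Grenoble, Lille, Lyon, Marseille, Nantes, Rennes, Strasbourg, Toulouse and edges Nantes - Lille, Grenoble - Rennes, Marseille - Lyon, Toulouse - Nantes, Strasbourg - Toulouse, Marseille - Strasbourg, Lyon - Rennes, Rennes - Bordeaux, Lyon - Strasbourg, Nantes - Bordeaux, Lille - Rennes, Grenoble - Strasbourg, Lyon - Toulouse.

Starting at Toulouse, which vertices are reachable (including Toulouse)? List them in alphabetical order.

Start at Toulouse.
Its neighbours: Lyon, Nantes, Strasbourg.
Then their neighbours: Bordeaux, Grenoble, Lille, Marseille, Rennes.
Nothing further is reachable.

Bordeaux, Grenoble, Lille, Lyon, Marseille, Nantes, Rennes, Strasbourg, Toulouse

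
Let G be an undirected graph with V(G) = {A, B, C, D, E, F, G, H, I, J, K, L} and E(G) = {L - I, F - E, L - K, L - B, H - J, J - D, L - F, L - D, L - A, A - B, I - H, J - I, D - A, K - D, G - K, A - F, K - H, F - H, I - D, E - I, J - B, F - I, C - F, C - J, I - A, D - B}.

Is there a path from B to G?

Yes

Explore from B.
Distance 1: reach A, D, J, L.
Distance 2: reach C, F, H, I, K.
Distance 3: reach E, G.
Found G.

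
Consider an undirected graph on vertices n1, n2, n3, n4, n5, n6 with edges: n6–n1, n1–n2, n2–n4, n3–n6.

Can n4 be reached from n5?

No

n5 has no edges, so nothing is reachable from it.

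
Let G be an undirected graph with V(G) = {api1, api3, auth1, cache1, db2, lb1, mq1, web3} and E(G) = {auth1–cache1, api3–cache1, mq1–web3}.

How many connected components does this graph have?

From api1: component {api1}.
From api3: component {api3, auth1, cache1}.
From db2: component {db2}.
From lb1: component {lb1}.
From mq1: component {mq1, web3}.
That's 5 components.

5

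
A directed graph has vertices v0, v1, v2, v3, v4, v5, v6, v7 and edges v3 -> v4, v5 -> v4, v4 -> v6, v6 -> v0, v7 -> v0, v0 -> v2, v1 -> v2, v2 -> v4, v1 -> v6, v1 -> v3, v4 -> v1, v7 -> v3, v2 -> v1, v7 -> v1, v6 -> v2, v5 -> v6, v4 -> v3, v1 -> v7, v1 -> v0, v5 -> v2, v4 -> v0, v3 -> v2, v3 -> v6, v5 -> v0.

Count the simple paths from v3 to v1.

v3→v2→v1
v3→v2→v4→v1
v3→v4→v0→v2→v1
v3→v4→v1
v3→v4→v6→v0→v2→v1
v3→v4→v6→v2→v1
v3→v6→v0→v2→v1
v3→v6→v0→v2→v4→v1
v3→v6→v2→v1
v3→v6→v2→v4→v1

10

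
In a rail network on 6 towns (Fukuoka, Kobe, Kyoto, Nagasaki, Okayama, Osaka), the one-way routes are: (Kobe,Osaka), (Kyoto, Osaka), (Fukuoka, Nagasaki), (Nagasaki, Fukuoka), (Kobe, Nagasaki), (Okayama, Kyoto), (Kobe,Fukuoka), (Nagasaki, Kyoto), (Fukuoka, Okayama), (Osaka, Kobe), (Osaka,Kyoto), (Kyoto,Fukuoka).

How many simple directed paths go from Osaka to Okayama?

4

Osaka→Kobe→Fukuoka→Okayama
Osaka→Kobe→Nagasaki→Fukuoka→Okayama
Osaka→Kobe→Nagasaki→Kyoto→Fukuoka→Okayama
Osaka→Kyoto→Fukuoka→Okayama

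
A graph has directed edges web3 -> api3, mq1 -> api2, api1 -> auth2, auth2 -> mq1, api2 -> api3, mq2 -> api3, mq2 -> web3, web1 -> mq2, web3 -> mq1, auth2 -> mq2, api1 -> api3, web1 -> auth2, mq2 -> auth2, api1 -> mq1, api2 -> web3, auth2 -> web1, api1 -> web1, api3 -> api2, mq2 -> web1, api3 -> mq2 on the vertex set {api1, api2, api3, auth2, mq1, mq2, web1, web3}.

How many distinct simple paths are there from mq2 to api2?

5

mq2→api3→api2
mq2→auth2→mq1→api2
mq2→web1→auth2→mq1→api2
mq2→web3→api3→api2
mq2→web3→mq1→api2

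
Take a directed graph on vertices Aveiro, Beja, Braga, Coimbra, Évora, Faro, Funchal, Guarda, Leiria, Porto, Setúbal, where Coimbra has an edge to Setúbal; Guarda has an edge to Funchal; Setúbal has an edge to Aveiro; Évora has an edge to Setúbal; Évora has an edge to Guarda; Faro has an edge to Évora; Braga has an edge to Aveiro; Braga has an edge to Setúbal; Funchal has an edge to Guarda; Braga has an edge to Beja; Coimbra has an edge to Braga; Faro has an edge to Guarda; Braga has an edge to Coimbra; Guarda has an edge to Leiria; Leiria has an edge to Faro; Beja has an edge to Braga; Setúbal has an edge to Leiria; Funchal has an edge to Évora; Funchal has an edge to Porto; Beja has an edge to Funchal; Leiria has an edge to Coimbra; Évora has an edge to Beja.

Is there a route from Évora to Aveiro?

Yes

Explore from Évora.
Distance 1: reach Beja, Guarda, Setúbal.
Distance 2: reach Aveiro, Braga, Funchal, Leiria.
Found Aveiro.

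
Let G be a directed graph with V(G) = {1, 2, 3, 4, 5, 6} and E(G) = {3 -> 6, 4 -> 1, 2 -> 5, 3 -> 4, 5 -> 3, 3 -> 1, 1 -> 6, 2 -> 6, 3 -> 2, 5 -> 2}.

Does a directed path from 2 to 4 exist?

Yes

Explore from 2.
Distance 1: reach 5, 6.
Distance 2: reach 3.
Distance 3: reach 1, 4.
Found 4.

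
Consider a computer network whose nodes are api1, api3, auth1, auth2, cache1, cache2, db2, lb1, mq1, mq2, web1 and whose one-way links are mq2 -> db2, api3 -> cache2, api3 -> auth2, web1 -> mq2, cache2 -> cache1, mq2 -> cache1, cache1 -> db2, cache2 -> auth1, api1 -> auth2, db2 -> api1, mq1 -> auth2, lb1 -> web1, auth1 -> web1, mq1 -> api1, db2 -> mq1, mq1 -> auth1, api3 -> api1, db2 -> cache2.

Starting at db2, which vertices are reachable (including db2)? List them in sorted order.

Start at db2.
Its neighbours: api1, cache2, mq1.
Then their neighbours: auth1, auth2, cache1.
Then next layer: web1.
Then next layer: mq2.
Nothing further is reachable.

api1, auth1, auth2, cache1, cache2, db2, mq1, mq2, web1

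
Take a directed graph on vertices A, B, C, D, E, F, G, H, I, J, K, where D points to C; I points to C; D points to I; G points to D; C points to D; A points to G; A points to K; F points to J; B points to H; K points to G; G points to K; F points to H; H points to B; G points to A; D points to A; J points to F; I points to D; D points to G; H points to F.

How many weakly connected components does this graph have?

3

From A: component {A, C, D, G, I, K}.
From B: component {B, F, H, J}.
From E: component {E}.
That's 3 components.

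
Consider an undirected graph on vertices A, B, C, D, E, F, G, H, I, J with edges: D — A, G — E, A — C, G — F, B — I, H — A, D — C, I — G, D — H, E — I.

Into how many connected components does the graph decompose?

From A: component {A, C, D, H}.
From B: component {B, E, F, G, I}.
From J: component {J}.
That's 3 components.

3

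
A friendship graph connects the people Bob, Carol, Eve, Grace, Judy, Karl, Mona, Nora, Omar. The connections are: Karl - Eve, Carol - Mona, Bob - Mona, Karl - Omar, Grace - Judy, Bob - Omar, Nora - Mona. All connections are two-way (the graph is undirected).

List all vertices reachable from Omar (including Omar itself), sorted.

Bob, Carol, Eve, Karl, Mona, Nora, Omar

Start at Omar.
Its neighbours: Bob, Karl.
Then their neighbours: Eve, Mona.
Then next layer: Carol, Nora.
Nothing further is reachable.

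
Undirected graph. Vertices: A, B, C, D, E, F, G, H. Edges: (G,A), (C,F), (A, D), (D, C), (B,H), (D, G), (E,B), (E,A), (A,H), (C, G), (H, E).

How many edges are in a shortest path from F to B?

5

Distance 0: F.
Distance 1: C.
Distance 2: D, G.
Distance 3: A.
Distance 4: E, H.
Distance 5: B — contains B.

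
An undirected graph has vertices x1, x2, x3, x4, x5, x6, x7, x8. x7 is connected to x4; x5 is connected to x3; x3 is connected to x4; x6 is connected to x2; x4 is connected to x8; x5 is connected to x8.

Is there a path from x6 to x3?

Explore from x6.
Distance 1: reach x2.
The search is exhausted without reaching x3; it lies in a different component.

No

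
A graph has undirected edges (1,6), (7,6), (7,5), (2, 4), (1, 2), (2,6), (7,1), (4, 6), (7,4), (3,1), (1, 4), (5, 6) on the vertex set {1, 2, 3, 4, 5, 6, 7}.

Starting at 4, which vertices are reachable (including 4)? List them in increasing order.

Start at 4.
Its neighbours: 1, 2, 6, 7.
Then their neighbours: 3, 5.
Every vertex is now reached.

1, 2, 3, 4, 5, 6, 7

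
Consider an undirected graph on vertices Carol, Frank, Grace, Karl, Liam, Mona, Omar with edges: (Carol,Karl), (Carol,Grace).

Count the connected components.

From Carol: component {Carol, Grace, Karl}.
From Frank: component {Frank}.
From Liam: component {Liam}.
From Mona: component {Mona}.
From Omar: component {Omar}.
That's 5 components.

5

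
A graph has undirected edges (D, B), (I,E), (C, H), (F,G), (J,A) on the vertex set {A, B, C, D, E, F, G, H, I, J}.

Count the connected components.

From A: component {A, J}.
From B: component {B, D}.
From C: component {C, H}.
From E: component {E, I}.
From F: component {F, G}.
That's 5 components.

5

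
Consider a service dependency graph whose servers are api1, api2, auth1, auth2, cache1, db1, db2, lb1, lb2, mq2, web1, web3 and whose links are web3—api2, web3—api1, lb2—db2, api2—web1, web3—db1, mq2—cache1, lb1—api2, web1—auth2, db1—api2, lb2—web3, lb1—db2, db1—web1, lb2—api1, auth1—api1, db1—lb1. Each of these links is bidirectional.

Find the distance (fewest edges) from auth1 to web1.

4

Distance 0: auth1.
Distance 1: api1.
Distance 2: lb2, web3.
Distance 3: api2, db1, db2.
Distance 4: lb1, web1 — contains web1.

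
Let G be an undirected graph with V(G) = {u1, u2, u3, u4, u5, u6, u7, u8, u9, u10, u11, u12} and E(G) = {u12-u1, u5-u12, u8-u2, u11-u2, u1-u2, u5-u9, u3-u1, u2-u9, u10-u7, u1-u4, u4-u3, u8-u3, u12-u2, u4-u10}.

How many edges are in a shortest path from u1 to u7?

Distance 0: u1.
Distance 1: u2, u3, u4, u12.
Distance 2: u5, u8, u9, u10, u11.
Distance 3: u7 — contains u7.

3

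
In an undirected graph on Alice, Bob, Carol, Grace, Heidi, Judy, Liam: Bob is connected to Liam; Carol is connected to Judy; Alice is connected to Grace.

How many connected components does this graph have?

From Alice: component {Alice, Grace}.
From Bob: component {Bob, Liam}.
From Carol: component {Carol, Judy}.
From Heidi: component {Heidi}.
That's 4 components.

4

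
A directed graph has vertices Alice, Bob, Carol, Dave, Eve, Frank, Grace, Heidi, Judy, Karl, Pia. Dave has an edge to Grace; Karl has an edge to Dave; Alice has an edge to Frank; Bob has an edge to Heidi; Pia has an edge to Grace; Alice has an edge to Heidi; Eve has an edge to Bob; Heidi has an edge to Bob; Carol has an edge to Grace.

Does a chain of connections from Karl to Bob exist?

No

Explore from Karl.
Distance 1: reach Dave.
Distance 2: reach Grace.
The search from Karl is exhausted; no directed path reaches Bob.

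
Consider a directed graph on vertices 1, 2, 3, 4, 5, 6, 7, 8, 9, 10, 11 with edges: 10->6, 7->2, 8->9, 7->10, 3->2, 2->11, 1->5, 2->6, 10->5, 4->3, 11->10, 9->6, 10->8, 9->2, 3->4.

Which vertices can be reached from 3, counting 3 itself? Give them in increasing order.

Start at 3.
Its neighbours: 2, 4.
Then their neighbours: 6, 11.
Then next layer: 10.
Then next layer: 5, 8.
Then next layer: 9.
Nothing further is reachable.

2, 3, 4, 5, 6, 8, 9, 10, 11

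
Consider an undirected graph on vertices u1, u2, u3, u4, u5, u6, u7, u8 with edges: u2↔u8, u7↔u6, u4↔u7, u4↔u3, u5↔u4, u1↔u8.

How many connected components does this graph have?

2

From u1: component {u1, u2, u8}.
From u3: component {u3, u4, u5, u6, u7}.
That's 2 components.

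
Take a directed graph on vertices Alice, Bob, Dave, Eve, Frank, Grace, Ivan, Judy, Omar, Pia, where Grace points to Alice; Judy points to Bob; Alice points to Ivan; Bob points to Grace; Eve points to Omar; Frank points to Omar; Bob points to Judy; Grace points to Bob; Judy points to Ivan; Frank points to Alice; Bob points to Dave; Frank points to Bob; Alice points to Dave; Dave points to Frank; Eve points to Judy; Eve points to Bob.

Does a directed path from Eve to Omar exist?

Explore from Eve.
Distance 1: reach Bob, Judy, Omar.
Found Omar.

Yes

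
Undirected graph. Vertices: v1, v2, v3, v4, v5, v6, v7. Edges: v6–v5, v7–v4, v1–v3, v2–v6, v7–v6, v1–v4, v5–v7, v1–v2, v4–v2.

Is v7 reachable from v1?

Explore from v1.
Distance 1: reach v2, v3, v4.
Distance 2: reach v6, v7.
Found v7.

Yes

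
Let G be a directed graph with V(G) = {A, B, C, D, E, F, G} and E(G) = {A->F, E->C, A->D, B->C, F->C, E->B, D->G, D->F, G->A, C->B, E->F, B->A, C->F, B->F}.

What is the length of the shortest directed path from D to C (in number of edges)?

Distance 0: D.
Distance 1: F, G.
Distance 2: A, C — contains C.

2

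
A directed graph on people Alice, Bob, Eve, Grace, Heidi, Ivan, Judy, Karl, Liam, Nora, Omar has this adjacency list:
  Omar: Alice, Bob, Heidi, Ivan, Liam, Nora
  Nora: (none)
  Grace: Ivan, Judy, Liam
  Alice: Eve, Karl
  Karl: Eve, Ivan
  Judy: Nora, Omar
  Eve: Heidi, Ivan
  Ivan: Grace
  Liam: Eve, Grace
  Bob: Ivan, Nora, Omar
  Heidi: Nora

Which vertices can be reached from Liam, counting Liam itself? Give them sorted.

Start at Liam.
Its neighbours: Eve, Grace.
Then their neighbours: Heidi, Ivan, Judy.
Then next layer: Nora, Omar.
Then next layer: Alice, Bob.
Then next layer: Karl.
Every vertex is now reached.

Alice, Bob, Eve, Grace, Heidi, Ivan, Judy, Karl, Liam, Nora, Omar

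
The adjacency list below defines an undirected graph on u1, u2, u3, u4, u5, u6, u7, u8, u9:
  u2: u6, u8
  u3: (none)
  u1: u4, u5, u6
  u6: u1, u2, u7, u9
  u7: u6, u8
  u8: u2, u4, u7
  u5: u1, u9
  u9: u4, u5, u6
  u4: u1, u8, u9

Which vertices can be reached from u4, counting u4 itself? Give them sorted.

Start at u4.
Its neighbours: u1, u8, u9.
Then their neighbours: u2, u5, u6, u7.
Nothing further is reachable.

u1, u2, u4, u5, u6, u7, u8, u9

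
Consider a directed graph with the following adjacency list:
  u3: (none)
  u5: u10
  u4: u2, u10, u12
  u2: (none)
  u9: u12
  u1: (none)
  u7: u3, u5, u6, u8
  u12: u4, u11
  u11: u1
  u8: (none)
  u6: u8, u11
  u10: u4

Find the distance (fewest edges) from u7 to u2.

Distance 0: u7.
Distance 1: u3, u5, u6, u8.
Distance 2: u10, u11.
Distance 3: u1, u4.
Distance 4: u2, u12 — contains u2.

4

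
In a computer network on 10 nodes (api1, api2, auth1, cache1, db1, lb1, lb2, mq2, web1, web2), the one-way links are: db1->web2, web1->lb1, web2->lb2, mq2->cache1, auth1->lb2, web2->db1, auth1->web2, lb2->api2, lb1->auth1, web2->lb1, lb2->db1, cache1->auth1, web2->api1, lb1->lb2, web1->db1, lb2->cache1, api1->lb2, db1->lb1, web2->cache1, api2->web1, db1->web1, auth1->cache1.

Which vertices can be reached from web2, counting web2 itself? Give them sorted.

Start at web2.
Its neighbours: api1, cache1, db1, lb1, lb2.
Then their neighbours: api2, auth1, web1.
Nothing further is reachable.

api1, api2, auth1, cache1, db1, lb1, lb2, web1, web2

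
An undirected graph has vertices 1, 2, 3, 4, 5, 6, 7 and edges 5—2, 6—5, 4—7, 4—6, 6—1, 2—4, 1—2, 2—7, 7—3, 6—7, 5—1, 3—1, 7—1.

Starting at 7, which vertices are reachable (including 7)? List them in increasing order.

Start at 7.
Its neighbours: 1, 2, 3, 4, 6.
Then their neighbours: 5.
Every vertex is now reached.

1, 2, 3, 4, 5, 6, 7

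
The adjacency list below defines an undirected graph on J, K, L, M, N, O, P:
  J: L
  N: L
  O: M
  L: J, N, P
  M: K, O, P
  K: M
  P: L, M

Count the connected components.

1

From J: component {J, K, L, M, N, O, P}.
That's 1 component.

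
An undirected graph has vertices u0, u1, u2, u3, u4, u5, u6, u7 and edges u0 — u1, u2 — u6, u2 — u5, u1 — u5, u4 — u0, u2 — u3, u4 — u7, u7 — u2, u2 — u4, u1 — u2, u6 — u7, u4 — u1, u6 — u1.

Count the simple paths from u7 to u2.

13

u7–u2
u7–u4–u0–u1–u2
u7–u4–u0–u1–u5–u2
u7–u4–u0–u1–u6–u2
u7–u4–u1–u2
u7–u4–u1–u5–u2
u7–u4–u1–u6–u2
u7–u4–u2
u7–u6–u1–u0–u4–u2
u7–u6–u1–u2
u7–u6–u1–u4–u2
u7–u6–u1–u5–u2
u7–u6–u2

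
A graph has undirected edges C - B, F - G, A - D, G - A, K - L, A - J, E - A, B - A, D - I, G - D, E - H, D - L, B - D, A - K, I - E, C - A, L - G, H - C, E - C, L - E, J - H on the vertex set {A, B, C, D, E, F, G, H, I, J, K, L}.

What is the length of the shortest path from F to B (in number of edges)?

Distance 0: F.
Distance 1: G.
Distance 2: A, D, L.
Distance 3: B, C, E, I, J, K — contains B.

3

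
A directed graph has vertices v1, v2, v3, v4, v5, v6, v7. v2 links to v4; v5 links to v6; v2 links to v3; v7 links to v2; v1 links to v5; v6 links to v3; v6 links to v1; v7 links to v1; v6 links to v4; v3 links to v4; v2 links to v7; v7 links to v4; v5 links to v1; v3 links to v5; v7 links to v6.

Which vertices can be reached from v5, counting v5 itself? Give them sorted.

v1, v3, v4, v5, v6

Start at v5.
Its neighbours: v1, v6.
Then their neighbours: v3, v4.
Nothing further is reachable.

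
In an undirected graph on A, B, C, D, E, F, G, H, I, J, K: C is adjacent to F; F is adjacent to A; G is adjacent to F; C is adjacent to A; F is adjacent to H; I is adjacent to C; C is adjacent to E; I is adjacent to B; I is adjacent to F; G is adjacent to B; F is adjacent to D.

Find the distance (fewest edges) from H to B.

3

Distance 0: H.
Distance 1: F.
Distance 2: A, C, D, G, I.
Distance 3: B, E — contains B.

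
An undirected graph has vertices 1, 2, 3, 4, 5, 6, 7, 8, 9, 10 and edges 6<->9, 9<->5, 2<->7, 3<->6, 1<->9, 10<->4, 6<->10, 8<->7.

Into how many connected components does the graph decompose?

From 1: component {1, 3, 4, 5, 6, 9, 10}.
From 2: component {2, 7, 8}.
That's 2 components.

2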